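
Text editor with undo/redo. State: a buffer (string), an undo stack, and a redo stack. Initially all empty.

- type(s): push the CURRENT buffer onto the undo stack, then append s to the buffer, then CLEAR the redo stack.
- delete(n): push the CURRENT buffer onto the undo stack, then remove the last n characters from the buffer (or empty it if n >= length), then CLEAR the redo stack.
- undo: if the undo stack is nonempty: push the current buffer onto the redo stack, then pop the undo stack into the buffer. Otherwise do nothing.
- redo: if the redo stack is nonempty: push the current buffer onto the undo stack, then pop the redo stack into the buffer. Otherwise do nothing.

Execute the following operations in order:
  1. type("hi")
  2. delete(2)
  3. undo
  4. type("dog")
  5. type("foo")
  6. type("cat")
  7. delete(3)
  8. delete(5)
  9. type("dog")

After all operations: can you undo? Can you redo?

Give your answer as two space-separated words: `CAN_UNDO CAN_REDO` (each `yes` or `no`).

After op 1 (type): buf='hi' undo_depth=1 redo_depth=0
After op 2 (delete): buf='(empty)' undo_depth=2 redo_depth=0
After op 3 (undo): buf='hi' undo_depth=1 redo_depth=1
After op 4 (type): buf='hidog' undo_depth=2 redo_depth=0
After op 5 (type): buf='hidogfoo' undo_depth=3 redo_depth=0
After op 6 (type): buf='hidogfoocat' undo_depth=4 redo_depth=0
After op 7 (delete): buf='hidogfoo' undo_depth=5 redo_depth=0
After op 8 (delete): buf='hid' undo_depth=6 redo_depth=0
After op 9 (type): buf='hiddog' undo_depth=7 redo_depth=0

Answer: yes no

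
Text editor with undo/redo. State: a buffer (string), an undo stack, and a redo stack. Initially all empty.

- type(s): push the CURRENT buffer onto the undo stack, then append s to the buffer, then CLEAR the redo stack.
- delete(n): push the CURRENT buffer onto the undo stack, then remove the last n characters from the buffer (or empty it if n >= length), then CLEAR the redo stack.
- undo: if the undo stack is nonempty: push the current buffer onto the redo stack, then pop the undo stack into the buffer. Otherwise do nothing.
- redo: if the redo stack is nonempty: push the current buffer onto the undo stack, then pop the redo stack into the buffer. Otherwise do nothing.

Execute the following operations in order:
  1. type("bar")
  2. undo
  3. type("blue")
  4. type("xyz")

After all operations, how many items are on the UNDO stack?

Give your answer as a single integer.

Answer: 2

Derivation:
After op 1 (type): buf='bar' undo_depth=1 redo_depth=0
After op 2 (undo): buf='(empty)' undo_depth=0 redo_depth=1
After op 3 (type): buf='blue' undo_depth=1 redo_depth=0
After op 4 (type): buf='bluexyz' undo_depth=2 redo_depth=0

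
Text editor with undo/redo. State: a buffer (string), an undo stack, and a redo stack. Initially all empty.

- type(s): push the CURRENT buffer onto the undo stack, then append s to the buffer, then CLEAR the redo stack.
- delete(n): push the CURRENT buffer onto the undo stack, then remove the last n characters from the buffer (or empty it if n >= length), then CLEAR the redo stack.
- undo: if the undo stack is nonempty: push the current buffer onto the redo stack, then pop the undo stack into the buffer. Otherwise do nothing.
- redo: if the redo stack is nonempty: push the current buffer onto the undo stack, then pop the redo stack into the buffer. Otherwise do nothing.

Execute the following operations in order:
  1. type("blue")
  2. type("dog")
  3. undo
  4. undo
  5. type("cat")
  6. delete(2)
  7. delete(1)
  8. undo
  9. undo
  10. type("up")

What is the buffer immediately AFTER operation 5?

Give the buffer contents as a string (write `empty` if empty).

After op 1 (type): buf='blue' undo_depth=1 redo_depth=0
After op 2 (type): buf='bluedog' undo_depth=2 redo_depth=0
After op 3 (undo): buf='blue' undo_depth=1 redo_depth=1
After op 4 (undo): buf='(empty)' undo_depth=0 redo_depth=2
After op 5 (type): buf='cat' undo_depth=1 redo_depth=0

Answer: cat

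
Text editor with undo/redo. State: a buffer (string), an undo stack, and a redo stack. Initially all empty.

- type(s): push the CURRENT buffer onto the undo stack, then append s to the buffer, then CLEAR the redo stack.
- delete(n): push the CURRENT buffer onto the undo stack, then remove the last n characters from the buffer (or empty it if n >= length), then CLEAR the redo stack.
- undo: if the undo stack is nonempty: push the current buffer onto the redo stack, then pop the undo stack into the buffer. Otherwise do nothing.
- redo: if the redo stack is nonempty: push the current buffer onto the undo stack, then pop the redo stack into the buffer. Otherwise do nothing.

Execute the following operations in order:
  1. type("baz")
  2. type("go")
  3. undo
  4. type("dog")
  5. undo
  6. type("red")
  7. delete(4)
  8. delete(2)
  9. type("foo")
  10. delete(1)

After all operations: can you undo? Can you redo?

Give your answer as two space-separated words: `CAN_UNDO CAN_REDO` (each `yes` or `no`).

Answer: yes no

Derivation:
After op 1 (type): buf='baz' undo_depth=1 redo_depth=0
After op 2 (type): buf='bazgo' undo_depth=2 redo_depth=0
After op 3 (undo): buf='baz' undo_depth=1 redo_depth=1
After op 4 (type): buf='bazdog' undo_depth=2 redo_depth=0
After op 5 (undo): buf='baz' undo_depth=1 redo_depth=1
After op 6 (type): buf='bazred' undo_depth=2 redo_depth=0
After op 7 (delete): buf='ba' undo_depth=3 redo_depth=0
After op 8 (delete): buf='(empty)' undo_depth=4 redo_depth=0
After op 9 (type): buf='foo' undo_depth=5 redo_depth=0
After op 10 (delete): buf='fo' undo_depth=6 redo_depth=0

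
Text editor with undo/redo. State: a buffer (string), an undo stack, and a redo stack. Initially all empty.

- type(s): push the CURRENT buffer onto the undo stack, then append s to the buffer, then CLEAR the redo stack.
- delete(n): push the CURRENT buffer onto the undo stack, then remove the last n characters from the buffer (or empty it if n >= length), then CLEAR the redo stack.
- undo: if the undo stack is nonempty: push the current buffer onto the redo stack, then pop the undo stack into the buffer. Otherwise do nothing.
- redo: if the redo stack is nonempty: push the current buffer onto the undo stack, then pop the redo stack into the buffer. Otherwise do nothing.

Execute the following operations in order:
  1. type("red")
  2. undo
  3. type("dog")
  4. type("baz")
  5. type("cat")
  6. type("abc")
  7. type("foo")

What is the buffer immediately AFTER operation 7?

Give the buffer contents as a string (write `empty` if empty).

Answer: dogbazcatabcfoo

Derivation:
After op 1 (type): buf='red' undo_depth=1 redo_depth=0
After op 2 (undo): buf='(empty)' undo_depth=0 redo_depth=1
After op 3 (type): buf='dog' undo_depth=1 redo_depth=0
After op 4 (type): buf='dogbaz' undo_depth=2 redo_depth=0
After op 5 (type): buf='dogbazcat' undo_depth=3 redo_depth=0
After op 6 (type): buf='dogbazcatabc' undo_depth=4 redo_depth=0
After op 7 (type): buf='dogbazcatabcfoo' undo_depth=5 redo_depth=0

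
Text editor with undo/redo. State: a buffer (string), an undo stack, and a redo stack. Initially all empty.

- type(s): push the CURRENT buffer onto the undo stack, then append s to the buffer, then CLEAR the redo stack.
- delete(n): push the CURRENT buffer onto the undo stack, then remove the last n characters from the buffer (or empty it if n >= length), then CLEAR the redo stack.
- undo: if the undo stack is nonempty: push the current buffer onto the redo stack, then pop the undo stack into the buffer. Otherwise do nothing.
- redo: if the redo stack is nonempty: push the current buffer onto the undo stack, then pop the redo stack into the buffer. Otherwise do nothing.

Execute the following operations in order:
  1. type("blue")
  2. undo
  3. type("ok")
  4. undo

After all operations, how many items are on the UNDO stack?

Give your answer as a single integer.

After op 1 (type): buf='blue' undo_depth=1 redo_depth=0
After op 2 (undo): buf='(empty)' undo_depth=0 redo_depth=1
After op 3 (type): buf='ok' undo_depth=1 redo_depth=0
After op 4 (undo): buf='(empty)' undo_depth=0 redo_depth=1

Answer: 0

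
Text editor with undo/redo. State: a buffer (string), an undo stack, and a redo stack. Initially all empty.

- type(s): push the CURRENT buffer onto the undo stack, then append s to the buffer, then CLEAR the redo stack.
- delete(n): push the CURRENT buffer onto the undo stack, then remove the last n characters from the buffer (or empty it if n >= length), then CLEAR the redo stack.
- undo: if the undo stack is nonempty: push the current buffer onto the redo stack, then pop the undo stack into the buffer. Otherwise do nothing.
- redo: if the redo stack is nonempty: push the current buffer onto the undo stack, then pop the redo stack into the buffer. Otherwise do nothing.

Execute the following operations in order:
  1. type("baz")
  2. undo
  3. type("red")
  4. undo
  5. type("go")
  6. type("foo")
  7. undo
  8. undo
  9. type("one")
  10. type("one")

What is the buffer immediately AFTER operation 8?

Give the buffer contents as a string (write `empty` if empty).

Answer: empty

Derivation:
After op 1 (type): buf='baz' undo_depth=1 redo_depth=0
After op 2 (undo): buf='(empty)' undo_depth=0 redo_depth=1
After op 3 (type): buf='red' undo_depth=1 redo_depth=0
After op 4 (undo): buf='(empty)' undo_depth=0 redo_depth=1
After op 5 (type): buf='go' undo_depth=1 redo_depth=0
After op 6 (type): buf='gofoo' undo_depth=2 redo_depth=0
After op 7 (undo): buf='go' undo_depth=1 redo_depth=1
After op 8 (undo): buf='(empty)' undo_depth=0 redo_depth=2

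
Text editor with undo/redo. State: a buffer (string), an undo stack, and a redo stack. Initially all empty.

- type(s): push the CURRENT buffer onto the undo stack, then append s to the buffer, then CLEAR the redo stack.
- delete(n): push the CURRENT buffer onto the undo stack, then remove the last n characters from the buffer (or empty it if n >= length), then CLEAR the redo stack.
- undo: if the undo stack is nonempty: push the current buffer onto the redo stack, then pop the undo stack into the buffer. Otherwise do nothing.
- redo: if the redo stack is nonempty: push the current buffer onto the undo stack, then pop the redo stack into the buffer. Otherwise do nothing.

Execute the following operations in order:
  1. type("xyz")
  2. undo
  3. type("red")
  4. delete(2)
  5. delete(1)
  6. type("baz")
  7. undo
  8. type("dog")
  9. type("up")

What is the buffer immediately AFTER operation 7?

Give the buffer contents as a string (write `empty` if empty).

After op 1 (type): buf='xyz' undo_depth=1 redo_depth=0
After op 2 (undo): buf='(empty)' undo_depth=0 redo_depth=1
After op 3 (type): buf='red' undo_depth=1 redo_depth=0
After op 4 (delete): buf='r' undo_depth=2 redo_depth=0
After op 5 (delete): buf='(empty)' undo_depth=3 redo_depth=0
After op 6 (type): buf='baz' undo_depth=4 redo_depth=0
After op 7 (undo): buf='(empty)' undo_depth=3 redo_depth=1

Answer: empty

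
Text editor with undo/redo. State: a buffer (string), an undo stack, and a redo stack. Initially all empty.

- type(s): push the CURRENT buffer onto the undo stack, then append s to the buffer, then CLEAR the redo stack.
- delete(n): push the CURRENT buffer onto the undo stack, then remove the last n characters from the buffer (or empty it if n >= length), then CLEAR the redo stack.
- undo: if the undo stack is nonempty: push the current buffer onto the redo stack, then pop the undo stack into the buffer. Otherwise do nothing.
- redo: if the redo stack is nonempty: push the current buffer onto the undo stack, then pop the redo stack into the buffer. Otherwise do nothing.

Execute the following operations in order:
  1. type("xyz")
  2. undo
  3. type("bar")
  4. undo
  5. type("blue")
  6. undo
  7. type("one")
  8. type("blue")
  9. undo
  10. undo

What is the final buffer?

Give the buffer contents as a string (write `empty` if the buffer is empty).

After op 1 (type): buf='xyz' undo_depth=1 redo_depth=0
After op 2 (undo): buf='(empty)' undo_depth=0 redo_depth=1
After op 3 (type): buf='bar' undo_depth=1 redo_depth=0
After op 4 (undo): buf='(empty)' undo_depth=0 redo_depth=1
After op 5 (type): buf='blue' undo_depth=1 redo_depth=0
After op 6 (undo): buf='(empty)' undo_depth=0 redo_depth=1
After op 7 (type): buf='one' undo_depth=1 redo_depth=0
After op 8 (type): buf='oneblue' undo_depth=2 redo_depth=0
After op 9 (undo): buf='one' undo_depth=1 redo_depth=1
After op 10 (undo): buf='(empty)' undo_depth=0 redo_depth=2

Answer: empty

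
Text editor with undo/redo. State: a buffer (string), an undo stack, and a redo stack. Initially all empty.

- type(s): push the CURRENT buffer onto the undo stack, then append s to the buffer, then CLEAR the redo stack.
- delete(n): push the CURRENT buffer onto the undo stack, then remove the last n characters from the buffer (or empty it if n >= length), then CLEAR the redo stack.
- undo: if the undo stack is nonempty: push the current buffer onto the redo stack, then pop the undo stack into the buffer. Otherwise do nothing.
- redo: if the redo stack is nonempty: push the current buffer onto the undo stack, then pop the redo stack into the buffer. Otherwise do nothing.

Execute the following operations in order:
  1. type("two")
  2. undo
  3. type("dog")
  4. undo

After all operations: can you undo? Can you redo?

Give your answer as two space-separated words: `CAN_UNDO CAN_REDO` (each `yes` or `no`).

After op 1 (type): buf='two' undo_depth=1 redo_depth=0
After op 2 (undo): buf='(empty)' undo_depth=0 redo_depth=1
After op 3 (type): buf='dog' undo_depth=1 redo_depth=0
After op 4 (undo): buf='(empty)' undo_depth=0 redo_depth=1

Answer: no yes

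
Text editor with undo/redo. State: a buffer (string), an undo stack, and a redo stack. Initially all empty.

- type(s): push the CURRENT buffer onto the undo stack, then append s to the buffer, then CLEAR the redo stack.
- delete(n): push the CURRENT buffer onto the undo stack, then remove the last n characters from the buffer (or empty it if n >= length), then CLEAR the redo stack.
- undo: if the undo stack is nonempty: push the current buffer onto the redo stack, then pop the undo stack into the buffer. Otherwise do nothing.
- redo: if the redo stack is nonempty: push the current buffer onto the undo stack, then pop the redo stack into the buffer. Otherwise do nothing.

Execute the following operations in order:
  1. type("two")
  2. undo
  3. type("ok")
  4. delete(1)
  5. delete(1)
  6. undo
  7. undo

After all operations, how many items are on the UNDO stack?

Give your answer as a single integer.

After op 1 (type): buf='two' undo_depth=1 redo_depth=0
After op 2 (undo): buf='(empty)' undo_depth=0 redo_depth=1
After op 3 (type): buf='ok' undo_depth=1 redo_depth=0
After op 4 (delete): buf='o' undo_depth=2 redo_depth=0
After op 5 (delete): buf='(empty)' undo_depth=3 redo_depth=0
After op 6 (undo): buf='o' undo_depth=2 redo_depth=1
After op 7 (undo): buf='ok' undo_depth=1 redo_depth=2

Answer: 1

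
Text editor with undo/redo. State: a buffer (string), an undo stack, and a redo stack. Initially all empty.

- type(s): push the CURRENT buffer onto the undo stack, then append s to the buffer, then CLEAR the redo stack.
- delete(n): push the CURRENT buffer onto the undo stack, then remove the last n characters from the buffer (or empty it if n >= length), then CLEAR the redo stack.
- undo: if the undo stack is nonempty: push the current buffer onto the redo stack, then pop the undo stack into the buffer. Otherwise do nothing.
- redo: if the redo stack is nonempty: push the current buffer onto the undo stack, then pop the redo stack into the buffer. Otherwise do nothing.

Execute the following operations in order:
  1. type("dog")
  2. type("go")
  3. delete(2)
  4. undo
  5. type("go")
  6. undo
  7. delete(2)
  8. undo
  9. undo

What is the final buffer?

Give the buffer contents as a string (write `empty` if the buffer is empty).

Answer: dog

Derivation:
After op 1 (type): buf='dog' undo_depth=1 redo_depth=0
After op 2 (type): buf='doggo' undo_depth=2 redo_depth=0
After op 3 (delete): buf='dog' undo_depth=3 redo_depth=0
After op 4 (undo): buf='doggo' undo_depth=2 redo_depth=1
After op 5 (type): buf='doggogo' undo_depth=3 redo_depth=0
After op 6 (undo): buf='doggo' undo_depth=2 redo_depth=1
After op 7 (delete): buf='dog' undo_depth=3 redo_depth=0
After op 8 (undo): buf='doggo' undo_depth=2 redo_depth=1
After op 9 (undo): buf='dog' undo_depth=1 redo_depth=2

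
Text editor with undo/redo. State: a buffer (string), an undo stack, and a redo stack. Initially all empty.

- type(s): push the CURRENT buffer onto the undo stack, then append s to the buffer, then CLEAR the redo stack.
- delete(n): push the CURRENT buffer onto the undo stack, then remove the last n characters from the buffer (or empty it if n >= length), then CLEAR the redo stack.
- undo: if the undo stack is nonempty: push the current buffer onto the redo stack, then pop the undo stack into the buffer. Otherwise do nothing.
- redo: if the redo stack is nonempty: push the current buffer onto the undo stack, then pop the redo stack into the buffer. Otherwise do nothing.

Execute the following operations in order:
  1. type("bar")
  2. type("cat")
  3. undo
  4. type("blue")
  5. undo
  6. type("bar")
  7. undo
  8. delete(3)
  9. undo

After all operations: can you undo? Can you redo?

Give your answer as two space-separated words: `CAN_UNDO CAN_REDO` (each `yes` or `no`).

Answer: yes yes

Derivation:
After op 1 (type): buf='bar' undo_depth=1 redo_depth=0
After op 2 (type): buf='barcat' undo_depth=2 redo_depth=0
After op 3 (undo): buf='bar' undo_depth=1 redo_depth=1
After op 4 (type): buf='barblue' undo_depth=2 redo_depth=0
After op 5 (undo): buf='bar' undo_depth=1 redo_depth=1
After op 6 (type): buf='barbar' undo_depth=2 redo_depth=0
After op 7 (undo): buf='bar' undo_depth=1 redo_depth=1
After op 8 (delete): buf='(empty)' undo_depth=2 redo_depth=0
After op 9 (undo): buf='bar' undo_depth=1 redo_depth=1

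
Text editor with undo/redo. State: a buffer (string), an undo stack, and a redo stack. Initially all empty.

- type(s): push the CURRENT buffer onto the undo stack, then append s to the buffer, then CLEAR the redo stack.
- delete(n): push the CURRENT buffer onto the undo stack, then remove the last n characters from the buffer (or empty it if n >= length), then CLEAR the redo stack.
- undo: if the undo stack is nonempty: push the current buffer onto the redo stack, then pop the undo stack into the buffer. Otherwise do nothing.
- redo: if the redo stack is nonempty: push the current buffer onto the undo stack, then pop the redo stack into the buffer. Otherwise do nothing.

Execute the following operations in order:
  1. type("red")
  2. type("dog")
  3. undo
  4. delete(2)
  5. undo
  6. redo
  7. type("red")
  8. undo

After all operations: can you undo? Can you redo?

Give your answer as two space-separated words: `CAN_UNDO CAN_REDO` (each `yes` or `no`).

After op 1 (type): buf='red' undo_depth=1 redo_depth=0
After op 2 (type): buf='reddog' undo_depth=2 redo_depth=0
After op 3 (undo): buf='red' undo_depth=1 redo_depth=1
After op 4 (delete): buf='r' undo_depth=2 redo_depth=0
After op 5 (undo): buf='red' undo_depth=1 redo_depth=1
After op 6 (redo): buf='r' undo_depth=2 redo_depth=0
After op 7 (type): buf='rred' undo_depth=3 redo_depth=0
After op 8 (undo): buf='r' undo_depth=2 redo_depth=1

Answer: yes yes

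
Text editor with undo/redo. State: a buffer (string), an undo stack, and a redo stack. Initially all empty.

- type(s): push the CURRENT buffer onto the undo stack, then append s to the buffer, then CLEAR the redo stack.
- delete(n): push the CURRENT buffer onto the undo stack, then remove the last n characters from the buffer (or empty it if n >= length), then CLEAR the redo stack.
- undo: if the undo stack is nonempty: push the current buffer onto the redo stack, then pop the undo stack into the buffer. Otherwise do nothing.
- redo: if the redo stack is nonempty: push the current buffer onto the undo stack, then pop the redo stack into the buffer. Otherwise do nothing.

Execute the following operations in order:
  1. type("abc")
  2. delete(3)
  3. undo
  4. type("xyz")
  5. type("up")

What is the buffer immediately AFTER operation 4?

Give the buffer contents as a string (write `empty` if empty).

Answer: abcxyz

Derivation:
After op 1 (type): buf='abc' undo_depth=1 redo_depth=0
After op 2 (delete): buf='(empty)' undo_depth=2 redo_depth=0
After op 3 (undo): buf='abc' undo_depth=1 redo_depth=1
After op 4 (type): buf='abcxyz' undo_depth=2 redo_depth=0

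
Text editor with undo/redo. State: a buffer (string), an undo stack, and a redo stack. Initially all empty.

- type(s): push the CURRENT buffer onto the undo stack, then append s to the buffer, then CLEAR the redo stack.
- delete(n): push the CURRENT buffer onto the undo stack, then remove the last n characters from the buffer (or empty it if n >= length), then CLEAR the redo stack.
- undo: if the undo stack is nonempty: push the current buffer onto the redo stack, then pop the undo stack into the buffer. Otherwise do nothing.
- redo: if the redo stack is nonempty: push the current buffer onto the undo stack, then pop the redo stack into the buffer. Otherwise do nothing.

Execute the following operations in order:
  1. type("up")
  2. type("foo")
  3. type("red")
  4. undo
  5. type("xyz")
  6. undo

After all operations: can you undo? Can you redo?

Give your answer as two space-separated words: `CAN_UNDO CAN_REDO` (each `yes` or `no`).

Answer: yes yes

Derivation:
After op 1 (type): buf='up' undo_depth=1 redo_depth=0
After op 2 (type): buf='upfoo' undo_depth=2 redo_depth=0
After op 3 (type): buf='upfoored' undo_depth=3 redo_depth=0
After op 4 (undo): buf='upfoo' undo_depth=2 redo_depth=1
After op 5 (type): buf='upfooxyz' undo_depth=3 redo_depth=0
After op 6 (undo): buf='upfoo' undo_depth=2 redo_depth=1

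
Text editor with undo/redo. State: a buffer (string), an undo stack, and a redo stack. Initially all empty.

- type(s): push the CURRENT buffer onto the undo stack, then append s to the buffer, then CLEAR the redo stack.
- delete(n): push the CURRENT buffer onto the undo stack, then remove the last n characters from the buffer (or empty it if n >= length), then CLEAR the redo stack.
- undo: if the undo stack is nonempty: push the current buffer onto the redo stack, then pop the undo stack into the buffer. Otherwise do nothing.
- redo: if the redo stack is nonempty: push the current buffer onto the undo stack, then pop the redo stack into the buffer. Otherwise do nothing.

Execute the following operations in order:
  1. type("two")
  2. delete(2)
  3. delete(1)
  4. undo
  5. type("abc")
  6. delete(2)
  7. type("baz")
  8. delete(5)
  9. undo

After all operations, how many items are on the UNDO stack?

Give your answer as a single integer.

After op 1 (type): buf='two' undo_depth=1 redo_depth=0
After op 2 (delete): buf='t' undo_depth=2 redo_depth=0
After op 3 (delete): buf='(empty)' undo_depth=3 redo_depth=0
After op 4 (undo): buf='t' undo_depth=2 redo_depth=1
After op 5 (type): buf='tabc' undo_depth=3 redo_depth=0
After op 6 (delete): buf='ta' undo_depth=4 redo_depth=0
After op 7 (type): buf='tabaz' undo_depth=5 redo_depth=0
After op 8 (delete): buf='(empty)' undo_depth=6 redo_depth=0
After op 9 (undo): buf='tabaz' undo_depth=5 redo_depth=1

Answer: 5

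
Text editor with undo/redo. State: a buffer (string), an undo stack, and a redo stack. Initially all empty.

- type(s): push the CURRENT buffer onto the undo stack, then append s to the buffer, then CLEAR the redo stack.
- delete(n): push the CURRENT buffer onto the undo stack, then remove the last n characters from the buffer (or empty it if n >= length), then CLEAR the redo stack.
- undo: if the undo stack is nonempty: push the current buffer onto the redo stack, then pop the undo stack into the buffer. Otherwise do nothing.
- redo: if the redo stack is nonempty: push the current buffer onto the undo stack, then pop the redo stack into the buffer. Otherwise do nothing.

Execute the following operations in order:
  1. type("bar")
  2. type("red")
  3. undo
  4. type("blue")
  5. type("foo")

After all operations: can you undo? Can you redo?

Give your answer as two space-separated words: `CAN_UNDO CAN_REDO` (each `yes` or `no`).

After op 1 (type): buf='bar' undo_depth=1 redo_depth=0
After op 2 (type): buf='barred' undo_depth=2 redo_depth=0
After op 3 (undo): buf='bar' undo_depth=1 redo_depth=1
After op 4 (type): buf='barblue' undo_depth=2 redo_depth=0
After op 5 (type): buf='barbluefoo' undo_depth=3 redo_depth=0

Answer: yes no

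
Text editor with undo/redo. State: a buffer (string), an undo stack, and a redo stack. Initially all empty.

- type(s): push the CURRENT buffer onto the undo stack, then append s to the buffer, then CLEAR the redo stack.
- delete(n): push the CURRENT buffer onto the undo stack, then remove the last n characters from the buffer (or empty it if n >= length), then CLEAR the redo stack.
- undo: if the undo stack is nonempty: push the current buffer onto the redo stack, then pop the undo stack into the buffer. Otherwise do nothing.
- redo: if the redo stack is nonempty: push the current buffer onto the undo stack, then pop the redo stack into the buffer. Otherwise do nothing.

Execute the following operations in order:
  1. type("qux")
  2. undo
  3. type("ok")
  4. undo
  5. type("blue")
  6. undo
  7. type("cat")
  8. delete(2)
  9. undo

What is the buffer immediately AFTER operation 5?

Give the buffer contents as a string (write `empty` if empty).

Answer: blue

Derivation:
After op 1 (type): buf='qux' undo_depth=1 redo_depth=0
After op 2 (undo): buf='(empty)' undo_depth=0 redo_depth=1
After op 3 (type): buf='ok' undo_depth=1 redo_depth=0
After op 4 (undo): buf='(empty)' undo_depth=0 redo_depth=1
After op 5 (type): buf='blue' undo_depth=1 redo_depth=0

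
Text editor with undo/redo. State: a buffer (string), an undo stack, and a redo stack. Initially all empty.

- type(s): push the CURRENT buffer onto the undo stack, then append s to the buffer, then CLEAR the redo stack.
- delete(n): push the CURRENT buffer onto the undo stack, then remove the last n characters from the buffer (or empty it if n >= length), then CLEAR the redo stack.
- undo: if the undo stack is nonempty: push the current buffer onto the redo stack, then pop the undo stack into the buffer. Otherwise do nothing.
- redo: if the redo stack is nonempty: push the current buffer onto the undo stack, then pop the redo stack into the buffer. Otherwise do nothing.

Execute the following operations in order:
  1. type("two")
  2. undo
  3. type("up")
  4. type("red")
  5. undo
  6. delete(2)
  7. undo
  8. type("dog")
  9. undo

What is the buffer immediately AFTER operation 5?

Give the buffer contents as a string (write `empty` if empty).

Answer: up

Derivation:
After op 1 (type): buf='two' undo_depth=1 redo_depth=0
After op 2 (undo): buf='(empty)' undo_depth=0 redo_depth=1
After op 3 (type): buf='up' undo_depth=1 redo_depth=0
After op 4 (type): buf='upred' undo_depth=2 redo_depth=0
After op 5 (undo): buf='up' undo_depth=1 redo_depth=1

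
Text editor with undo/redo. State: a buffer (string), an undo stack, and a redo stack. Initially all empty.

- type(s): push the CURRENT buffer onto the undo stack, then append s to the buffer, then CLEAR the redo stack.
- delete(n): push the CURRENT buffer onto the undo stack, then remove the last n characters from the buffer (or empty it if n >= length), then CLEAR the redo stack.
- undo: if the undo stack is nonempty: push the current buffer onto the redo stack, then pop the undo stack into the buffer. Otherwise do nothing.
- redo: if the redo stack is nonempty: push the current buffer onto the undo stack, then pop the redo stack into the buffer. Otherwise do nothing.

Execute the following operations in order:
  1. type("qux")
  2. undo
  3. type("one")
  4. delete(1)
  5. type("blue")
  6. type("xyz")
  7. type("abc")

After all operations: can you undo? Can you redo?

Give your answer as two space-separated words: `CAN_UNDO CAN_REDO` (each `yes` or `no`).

After op 1 (type): buf='qux' undo_depth=1 redo_depth=0
After op 2 (undo): buf='(empty)' undo_depth=0 redo_depth=1
After op 3 (type): buf='one' undo_depth=1 redo_depth=0
After op 4 (delete): buf='on' undo_depth=2 redo_depth=0
After op 5 (type): buf='onblue' undo_depth=3 redo_depth=0
After op 6 (type): buf='onbluexyz' undo_depth=4 redo_depth=0
After op 7 (type): buf='onbluexyzabc' undo_depth=5 redo_depth=0

Answer: yes no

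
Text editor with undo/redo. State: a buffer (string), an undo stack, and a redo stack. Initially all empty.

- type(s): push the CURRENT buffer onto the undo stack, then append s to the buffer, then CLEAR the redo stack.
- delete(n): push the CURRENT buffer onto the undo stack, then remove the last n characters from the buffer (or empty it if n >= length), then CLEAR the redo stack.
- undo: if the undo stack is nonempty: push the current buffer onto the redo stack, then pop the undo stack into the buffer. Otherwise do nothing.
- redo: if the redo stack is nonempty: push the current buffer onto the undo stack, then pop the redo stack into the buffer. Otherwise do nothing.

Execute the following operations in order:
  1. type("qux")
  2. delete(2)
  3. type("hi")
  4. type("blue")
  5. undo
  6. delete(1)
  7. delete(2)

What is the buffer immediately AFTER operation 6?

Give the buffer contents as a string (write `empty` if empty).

After op 1 (type): buf='qux' undo_depth=1 redo_depth=0
After op 2 (delete): buf='q' undo_depth=2 redo_depth=0
After op 3 (type): buf='qhi' undo_depth=3 redo_depth=0
After op 4 (type): buf='qhiblue' undo_depth=4 redo_depth=0
After op 5 (undo): buf='qhi' undo_depth=3 redo_depth=1
After op 6 (delete): buf='qh' undo_depth=4 redo_depth=0

Answer: qh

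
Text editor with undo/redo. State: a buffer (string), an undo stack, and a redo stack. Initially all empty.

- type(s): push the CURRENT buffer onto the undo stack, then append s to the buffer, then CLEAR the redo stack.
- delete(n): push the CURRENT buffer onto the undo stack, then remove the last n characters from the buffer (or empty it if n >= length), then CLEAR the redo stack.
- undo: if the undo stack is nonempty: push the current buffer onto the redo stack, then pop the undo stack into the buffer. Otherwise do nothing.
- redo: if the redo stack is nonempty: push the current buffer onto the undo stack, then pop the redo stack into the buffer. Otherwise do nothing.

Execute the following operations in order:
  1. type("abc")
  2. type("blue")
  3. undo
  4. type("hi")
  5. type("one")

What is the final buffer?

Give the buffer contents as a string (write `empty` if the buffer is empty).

Answer: abchione

Derivation:
After op 1 (type): buf='abc' undo_depth=1 redo_depth=0
After op 2 (type): buf='abcblue' undo_depth=2 redo_depth=0
After op 3 (undo): buf='abc' undo_depth=1 redo_depth=1
After op 4 (type): buf='abchi' undo_depth=2 redo_depth=0
After op 5 (type): buf='abchione' undo_depth=3 redo_depth=0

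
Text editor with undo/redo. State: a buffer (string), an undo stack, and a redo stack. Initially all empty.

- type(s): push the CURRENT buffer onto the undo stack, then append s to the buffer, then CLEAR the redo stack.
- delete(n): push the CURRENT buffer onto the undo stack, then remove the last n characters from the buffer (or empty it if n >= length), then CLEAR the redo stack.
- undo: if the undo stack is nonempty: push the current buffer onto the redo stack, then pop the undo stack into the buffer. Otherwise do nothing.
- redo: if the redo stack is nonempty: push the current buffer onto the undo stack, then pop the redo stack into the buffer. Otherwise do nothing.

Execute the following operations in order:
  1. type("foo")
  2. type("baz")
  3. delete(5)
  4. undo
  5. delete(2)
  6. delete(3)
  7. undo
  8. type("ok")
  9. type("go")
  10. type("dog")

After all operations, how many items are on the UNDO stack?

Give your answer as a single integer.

After op 1 (type): buf='foo' undo_depth=1 redo_depth=0
After op 2 (type): buf='foobaz' undo_depth=2 redo_depth=0
After op 3 (delete): buf='f' undo_depth=3 redo_depth=0
After op 4 (undo): buf='foobaz' undo_depth=2 redo_depth=1
After op 5 (delete): buf='foob' undo_depth=3 redo_depth=0
After op 6 (delete): buf='f' undo_depth=4 redo_depth=0
After op 7 (undo): buf='foob' undo_depth=3 redo_depth=1
After op 8 (type): buf='foobok' undo_depth=4 redo_depth=0
After op 9 (type): buf='foobokgo' undo_depth=5 redo_depth=0
After op 10 (type): buf='foobokgodog' undo_depth=6 redo_depth=0

Answer: 6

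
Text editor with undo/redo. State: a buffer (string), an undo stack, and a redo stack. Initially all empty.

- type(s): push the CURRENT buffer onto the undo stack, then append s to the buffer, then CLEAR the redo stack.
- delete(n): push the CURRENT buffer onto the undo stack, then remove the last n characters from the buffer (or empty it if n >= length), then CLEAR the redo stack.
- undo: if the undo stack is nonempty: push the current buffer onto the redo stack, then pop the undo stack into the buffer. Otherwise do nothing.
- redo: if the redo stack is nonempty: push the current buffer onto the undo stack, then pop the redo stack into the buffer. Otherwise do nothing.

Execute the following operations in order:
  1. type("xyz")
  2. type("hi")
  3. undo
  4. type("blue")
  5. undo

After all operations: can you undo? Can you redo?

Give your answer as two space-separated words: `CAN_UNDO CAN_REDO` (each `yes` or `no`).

Answer: yes yes

Derivation:
After op 1 (type): buf='xyz' undo_depth=1 redo_depth=0
After op 2 (type): buf='xyzhi' undo_depth=2 redo_depth=0
After op 3 (undo): buf='xyz' undo_depth=1 redo_depth=1
After op 4 (type): buf='xyzblue' undo_depth=2 redo_depth=0
After op 5 (undo): buf='xyz' undo_depth=1 redo_depth=1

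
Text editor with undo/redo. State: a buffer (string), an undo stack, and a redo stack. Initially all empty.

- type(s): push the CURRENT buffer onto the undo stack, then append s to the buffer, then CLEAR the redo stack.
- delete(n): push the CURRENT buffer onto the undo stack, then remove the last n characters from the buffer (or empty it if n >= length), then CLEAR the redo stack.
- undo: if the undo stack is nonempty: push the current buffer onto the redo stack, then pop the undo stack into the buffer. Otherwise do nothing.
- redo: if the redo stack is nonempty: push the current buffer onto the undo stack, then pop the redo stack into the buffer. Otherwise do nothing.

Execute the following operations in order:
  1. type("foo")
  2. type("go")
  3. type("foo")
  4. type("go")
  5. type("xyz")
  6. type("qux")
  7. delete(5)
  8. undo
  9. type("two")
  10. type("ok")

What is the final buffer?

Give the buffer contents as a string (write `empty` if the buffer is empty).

Answer: foogofoogoxyzquxtwook

Derivation:
After op 1 (type): buf='foo' undo_depth=1 redo_depth=0
After op 2 (type): buf='foogo' undo_depth=2 redo_depth=0
After op 3 (type): buf='foogofoo' undo_depth=3 redo_depth=0
After op 4 (type): buf='foogofoogo' undo_depth=4 redo_depth=0
After op 5 (type): buf='foogofoogoxyz' undo_depth=5 redo_depth=0
After op 6 (type): buf='foogofoogoxyzqux' undo_depth=6 redo_depth=0
After op 7 (delete): buf='foogofoogox' undo_depth=7 redo_depth=0
After op 8 (undo): buf='foogofoogoxyzqux' undo_depth=6 redo_depth=1
After op 9 (type): buf='foogofoogoxyzquxtwo' undo_depth=7 redo_depth=0
After op 10 (type): buf='foogofoogoxyzquxtwook' undo_depth=8 redo_depth=0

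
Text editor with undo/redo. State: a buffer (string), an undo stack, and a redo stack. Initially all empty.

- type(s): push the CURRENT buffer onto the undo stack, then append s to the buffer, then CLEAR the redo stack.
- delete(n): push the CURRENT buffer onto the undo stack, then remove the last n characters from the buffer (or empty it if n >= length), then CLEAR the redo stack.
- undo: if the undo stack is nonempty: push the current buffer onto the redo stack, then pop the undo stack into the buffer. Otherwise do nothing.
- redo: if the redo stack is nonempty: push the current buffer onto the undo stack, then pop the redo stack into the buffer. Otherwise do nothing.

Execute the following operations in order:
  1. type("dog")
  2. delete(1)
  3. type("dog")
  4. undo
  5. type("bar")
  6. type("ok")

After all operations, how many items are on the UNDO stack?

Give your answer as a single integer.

Answer: 4

Derivation:
After op 1 (type): buf='dog' undo_depth=1 redo_depth=0
After op 2 (delete): buf='do' undo_depth=2 redo_depth=0
After op 3 (type): buf='dodog' undo_depth=3 redo_depth=0
After op 4 (undo): buf='do' undo_depth=2 redo_depth=1
After op 5 (type): buf='dobar' undo_depth=3 redo_depth=0
After op 6 (type): buf='dobarok' undo_depth=4 redo_depth=0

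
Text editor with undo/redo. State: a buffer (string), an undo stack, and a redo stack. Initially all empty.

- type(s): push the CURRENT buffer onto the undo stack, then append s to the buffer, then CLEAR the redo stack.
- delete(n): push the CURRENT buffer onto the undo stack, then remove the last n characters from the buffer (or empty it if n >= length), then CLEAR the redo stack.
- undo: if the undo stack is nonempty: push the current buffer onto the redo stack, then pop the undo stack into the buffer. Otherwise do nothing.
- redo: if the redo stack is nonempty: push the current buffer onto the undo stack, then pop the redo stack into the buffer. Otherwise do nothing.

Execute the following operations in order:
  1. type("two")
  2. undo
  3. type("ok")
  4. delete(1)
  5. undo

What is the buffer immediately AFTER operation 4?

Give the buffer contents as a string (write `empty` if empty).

Answer: o

Derivation:
After op 1 (type): buf='two' undo_depth=1 redo_depth=0
After op 2 (undo): buf='(empty)' undo_depth=0 redo_depth=1
After op 3 (type): buf='ok' undo_depth=1 redo_depth=0
After op 4 (delete): buf='o' undo_depth=2 redo_depth=0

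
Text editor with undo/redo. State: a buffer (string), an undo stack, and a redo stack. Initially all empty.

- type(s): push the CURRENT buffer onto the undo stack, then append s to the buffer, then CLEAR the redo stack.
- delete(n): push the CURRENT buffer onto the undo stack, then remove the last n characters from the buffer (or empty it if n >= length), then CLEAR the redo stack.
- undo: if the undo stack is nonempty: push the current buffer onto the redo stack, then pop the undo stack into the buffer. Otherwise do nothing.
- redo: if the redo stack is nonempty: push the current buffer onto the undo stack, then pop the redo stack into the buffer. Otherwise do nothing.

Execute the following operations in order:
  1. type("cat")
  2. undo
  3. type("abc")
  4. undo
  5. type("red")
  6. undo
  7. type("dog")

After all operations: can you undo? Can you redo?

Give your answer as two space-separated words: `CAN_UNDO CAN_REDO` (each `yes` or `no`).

Answer: yes no

Derivation:
After op 1 (type): buf='cat' undo_depth=1 redo_depth=0
After op 2 (undo): buf='(empty)' undo_depth=0 redo_depth=1
After op 3 (type): buf='abc' undo_depth=1 redo_depth=0
After op 4 (undo): buf='(empty)' undo_depth=0 redo_depth=1
After op 5 (type): buf='red' undo_depth=1 redo_depth=0
After op 6 (undo): buf='(empty)' undo_depth=0 redo_depth=1
After op 7 (type): buf='dog' undo_depth=1 redo_depth=0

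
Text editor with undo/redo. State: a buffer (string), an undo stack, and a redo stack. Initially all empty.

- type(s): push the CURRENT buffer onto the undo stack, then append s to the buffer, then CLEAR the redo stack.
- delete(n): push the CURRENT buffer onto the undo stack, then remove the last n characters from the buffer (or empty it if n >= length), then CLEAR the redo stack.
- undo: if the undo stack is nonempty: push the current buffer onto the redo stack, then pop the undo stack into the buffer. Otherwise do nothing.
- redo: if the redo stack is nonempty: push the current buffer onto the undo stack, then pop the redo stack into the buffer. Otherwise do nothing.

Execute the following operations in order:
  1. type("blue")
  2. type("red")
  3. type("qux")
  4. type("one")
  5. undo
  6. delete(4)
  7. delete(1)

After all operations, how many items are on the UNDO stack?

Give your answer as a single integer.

After op 1 (type): buf='blue' undo_depth=1 redo_depth=0
After op 2 (type): buf='bluered' undo_depth=2 redo_depth=0
After op 3 (type): buf='blueredqux' undo_depth=3 redo_depth=0
After op 4 (type): buf='blueredquxone' undo_depth=4 redo_depth=0
After op 5 (undo): buf='blueredqux' undo_depth=3 redo_depth=1
After op 6 (delete): buf='bluere' undo_depth=4 redo_depth=0
After op 7 (delete): buf='bluer' undo_depth=5 redo_depth=0

Answer: 5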